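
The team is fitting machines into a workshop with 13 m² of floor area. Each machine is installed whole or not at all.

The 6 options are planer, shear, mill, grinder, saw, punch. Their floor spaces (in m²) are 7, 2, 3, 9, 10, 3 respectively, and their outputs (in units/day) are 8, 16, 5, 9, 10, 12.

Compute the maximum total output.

36

Treat it as a binary knapsack problem.
Allowing fractional choices, the relaxed optimum would be about 38.7, but machines are indivisible.
planer + shear + mill: floor space 7 + 2 + 3 = 12 ≤ 13, output 8 + 16 + 5 = 29.
planer + shear + punch: floor space 7 + 2 + 3 = 12 ≤ 13, output 8 + 16 + 12 = 36.
shear + mill + punch: floor space 2 + 3 + 3 = 8 ≤ 13, output 16 + 5 + 12 = 33.
Best is planer, shear, and punch with total output 36.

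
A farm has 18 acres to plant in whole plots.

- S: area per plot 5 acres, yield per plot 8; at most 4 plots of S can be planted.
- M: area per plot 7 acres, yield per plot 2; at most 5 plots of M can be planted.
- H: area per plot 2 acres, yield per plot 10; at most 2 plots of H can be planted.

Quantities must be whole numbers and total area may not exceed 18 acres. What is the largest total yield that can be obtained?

36

Take 2×S and 2×H: area 14 ≤ 18, yield 2·8 + 2·10 = 36.
H has the best ratio (10/2) and is taken to its limit of 2; remaining capacity is filled optimally with the others.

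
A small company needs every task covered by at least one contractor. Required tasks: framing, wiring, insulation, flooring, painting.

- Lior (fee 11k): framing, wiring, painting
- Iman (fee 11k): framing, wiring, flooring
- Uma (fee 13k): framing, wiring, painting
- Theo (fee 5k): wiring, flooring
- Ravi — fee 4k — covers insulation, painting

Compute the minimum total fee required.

15

The greedy cost-per-new-task heuristic would pick Ravi, Theo, and Lior for 20, but a cheaper cover exists.
Choose Iman and Ravi: together they cover framing, wiring, insulation, flooring, painting — every task.
Total fee: 11 + 4 = 15.
No cover costs less than 15.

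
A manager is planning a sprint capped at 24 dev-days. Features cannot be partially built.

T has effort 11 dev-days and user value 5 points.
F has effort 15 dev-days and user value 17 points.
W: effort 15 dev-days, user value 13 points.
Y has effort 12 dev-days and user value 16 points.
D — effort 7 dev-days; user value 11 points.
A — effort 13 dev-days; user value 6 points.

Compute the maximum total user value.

28

Y + D: effort 12 + 7 = 19 ≤ 24, user value 16 + 11 = 27.
F + D: effort 15 + 7 = 22 ≤ 24, user value 17 + 11 = 28.
W + D: effort 15 + 7 = 22 ≤ 24, user value 13 + 11 = 24.
Best is F and D with total user value 28.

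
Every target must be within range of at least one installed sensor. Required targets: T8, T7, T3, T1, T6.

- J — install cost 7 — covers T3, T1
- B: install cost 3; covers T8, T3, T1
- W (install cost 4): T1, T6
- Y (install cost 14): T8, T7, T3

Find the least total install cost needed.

18

This is an integer covering problem.
The greedy cost-per-new-target heuristic would pick B, W, and Y for 21, but a cheaper cover exists.
Choose W and Y: together they cover T8, T7, T3, T1, T6 — every target.
Total install cost: 4 + 14 = 18.
No cover costs less than 18.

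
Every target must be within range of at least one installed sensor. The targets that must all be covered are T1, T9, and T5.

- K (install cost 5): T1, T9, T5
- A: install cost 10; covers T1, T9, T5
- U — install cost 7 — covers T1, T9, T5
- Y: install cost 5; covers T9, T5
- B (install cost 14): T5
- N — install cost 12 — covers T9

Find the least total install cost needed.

5

K alone covers T1, T9, T5 — every target.
Total install cost: 5.
No cover costs less than 5.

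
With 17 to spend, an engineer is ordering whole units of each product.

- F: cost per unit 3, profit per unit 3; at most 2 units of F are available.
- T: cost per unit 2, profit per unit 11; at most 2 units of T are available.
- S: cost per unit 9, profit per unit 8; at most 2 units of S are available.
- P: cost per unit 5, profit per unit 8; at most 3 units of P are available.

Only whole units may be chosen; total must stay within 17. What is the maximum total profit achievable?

41

T has the best ratio (11/2); taking only T gives at most 2×11 = 22 (stopped by the supply cap of 2).
Mixing does better — 1×F, 2×T, and 2×P: cost 17 ≤ 17, profit 1·3 + 2·11 + 2·8 = 41.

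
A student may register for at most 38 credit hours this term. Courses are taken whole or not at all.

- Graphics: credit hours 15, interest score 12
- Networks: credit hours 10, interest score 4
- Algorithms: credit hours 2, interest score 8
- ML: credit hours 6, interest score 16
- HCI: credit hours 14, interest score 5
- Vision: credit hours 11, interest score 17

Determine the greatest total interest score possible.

Algorithms + ML + HCI + Vision: credit hours 2 + 6 + 14 + 11 = 33 ≤ 38, interest score 8 + 16 + 5 + 17 = 46.
Graphics + Algorithms + ML + Vision: credit hours 15 + 2 + 6 + 11 = 34 ≤ 38, interest score 12 + 8 + 16 + 17 = 53.
Networks + Algorithms + ML + Vision: credit hours 10 + 2 + 6 + 11 = 29 ≤ 38, interest score 4 + 8 + 16 + 17 = 45.
Best is Graphics, Algorithms, ML, and Vision with total interest score 53.

53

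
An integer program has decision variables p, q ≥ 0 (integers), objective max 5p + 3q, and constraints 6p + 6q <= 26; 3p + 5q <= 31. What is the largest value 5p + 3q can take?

20

Relaxing integrality, the LP optimum is 21.67 at (p,q) = (4.33, 0), which is not an integer point.
(p,q)=(4,0): 6·4+6·0=24≤26, 3·4+5·0=12≤31, objective 20.
(p,q)=(3,1): 6·3+6·1=24≤26, 3·3+5·1=14≤31, objective 18.
(p,q)=(3,0): 6·3+6·0=18≤26, 3·3+5·0=9≤31, objective 15.
Maximum is 20 at (p,q)=(4,0).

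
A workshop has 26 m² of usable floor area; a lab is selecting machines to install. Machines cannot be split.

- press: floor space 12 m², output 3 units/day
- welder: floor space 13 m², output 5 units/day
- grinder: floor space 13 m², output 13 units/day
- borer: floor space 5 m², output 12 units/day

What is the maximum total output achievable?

grinder + borer: floor space 13 + 5 = 18 ≤ 26, output 13 + 12 = 25.
welder + grinder: floor space 13 + 13 = 26 ≤ 26, output 5 + 13 = 18.
welder + borer: floor space 13 + 5 = 18 ≤ 26, output 5 + 12 = 17.
Best is grinder and borer with total output 25.

25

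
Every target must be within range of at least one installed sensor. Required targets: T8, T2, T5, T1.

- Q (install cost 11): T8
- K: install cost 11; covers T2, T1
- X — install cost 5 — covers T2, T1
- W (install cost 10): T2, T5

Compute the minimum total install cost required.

Choose Q, X, and W: together they cover T8, T2, T5, T1 — every target.
Total install cost: 11 + 5 + 10 = 26.
No cover costs less than 26.

26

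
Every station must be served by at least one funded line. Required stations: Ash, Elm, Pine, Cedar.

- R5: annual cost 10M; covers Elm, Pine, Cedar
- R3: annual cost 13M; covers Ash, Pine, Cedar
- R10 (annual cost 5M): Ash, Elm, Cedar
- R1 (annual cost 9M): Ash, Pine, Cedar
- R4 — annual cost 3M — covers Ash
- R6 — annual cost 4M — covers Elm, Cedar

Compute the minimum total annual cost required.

13

Choose R5 and R4: together they cover Ash, Elm, Pine, Cedar — every station.
Total annual cost: 10 + 3 = 13.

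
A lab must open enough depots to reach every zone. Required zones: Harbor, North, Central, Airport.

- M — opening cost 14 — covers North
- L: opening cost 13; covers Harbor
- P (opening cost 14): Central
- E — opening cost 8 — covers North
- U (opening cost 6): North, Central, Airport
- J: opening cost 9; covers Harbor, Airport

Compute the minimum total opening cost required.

15

Choose U and J: together they cover Harbor, North, Central, Airport — every zone.
Total opening cost: 6 + 9 = 15.
No cover costs less than 15.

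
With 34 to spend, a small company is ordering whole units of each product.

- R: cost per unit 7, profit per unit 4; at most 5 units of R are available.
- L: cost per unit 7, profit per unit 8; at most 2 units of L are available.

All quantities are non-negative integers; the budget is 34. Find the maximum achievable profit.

This is a bounded integer knapsack.
L has the best ratio (8/7); taking only L gives at most 2×8 = 16 (stopped by the supply cap of 2).
Mixing does better — 2×R and 2×L: cost 28 ≤ 34, profit 2·4 + 2·8 = 24.

24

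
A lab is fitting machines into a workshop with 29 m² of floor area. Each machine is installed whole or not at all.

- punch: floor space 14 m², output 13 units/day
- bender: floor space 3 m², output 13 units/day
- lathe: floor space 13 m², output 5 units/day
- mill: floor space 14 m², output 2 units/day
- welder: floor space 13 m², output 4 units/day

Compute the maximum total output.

punch + bender: floor space 14 + 3 = 17 ≤ 29, output 13 + 13 = 26.
bender + lathe: floor space 3 + 13 = 16 ≤ 29, output 13 + 5 = 18.
bender + lathe + welder: floor space 3 + 13 + 13 = 29 ≤ 29, output 13 + 5 + 4 = 22.
Best is punch and bender with total output 26.

26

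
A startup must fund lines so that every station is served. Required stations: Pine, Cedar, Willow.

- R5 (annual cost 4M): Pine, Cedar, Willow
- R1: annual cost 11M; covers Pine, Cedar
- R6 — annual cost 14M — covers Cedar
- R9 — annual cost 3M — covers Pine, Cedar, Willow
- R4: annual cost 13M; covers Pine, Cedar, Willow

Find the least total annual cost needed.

3

This is a weighted set-cover instance.
R9 alone covers Pine, Cedar, Willow — every station.
Total annual cost: 3.
No cover costs less than 3.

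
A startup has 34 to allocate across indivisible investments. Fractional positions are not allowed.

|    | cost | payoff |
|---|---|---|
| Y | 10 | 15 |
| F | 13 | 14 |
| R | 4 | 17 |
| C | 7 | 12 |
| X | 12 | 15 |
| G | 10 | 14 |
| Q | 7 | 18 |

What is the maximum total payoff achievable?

Y + R + X + Q: cost 10 + 4 + 12 + 7 = 33 ≤ 34, payoff 15 + 17 + 15 + 18 = 65.
R + X + G + Q: cost 4 + 12 + 10 + 7 = 33 ≤ 34, payoff 17 + 15 + 14 + 18 = 64.
Y + R + G + Q: cost 10 + 4 + 10 + 7 = 31 ≤ 34, payoff 15 + 17 + 14 + 18 = 64.
Best is Y, R, X, and Q with total payoff 65.

65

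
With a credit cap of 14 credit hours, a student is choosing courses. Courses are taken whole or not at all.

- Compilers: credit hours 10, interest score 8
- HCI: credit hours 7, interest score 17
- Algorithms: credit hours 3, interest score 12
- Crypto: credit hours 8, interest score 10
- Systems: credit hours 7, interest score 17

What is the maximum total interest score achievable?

This is an integer program with binary decision variables.
Allowing fractional choices, the relaxed optimum would be about 38.7, but courses are indivisible.
HCI + Systems: credit hours 7 + 7 = 14 ≤ 14, interest score 17 + 17 = 34.
HCI + Algorithms: credit hours 7 + 3 = 10 ≤ 14, interest score 17 + 12 = 29.
Best is HCI and Systems with total interest score 34.

34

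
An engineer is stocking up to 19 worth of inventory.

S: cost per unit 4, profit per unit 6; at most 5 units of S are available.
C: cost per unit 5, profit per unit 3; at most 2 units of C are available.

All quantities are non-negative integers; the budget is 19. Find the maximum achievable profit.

24

4×S: cost 16 ≤ 19, profit 4·6 = 24.
3×S and 1×C: cost 17 ≤ 19, profit 3·6 + 1·3 = 21.
Best is 24.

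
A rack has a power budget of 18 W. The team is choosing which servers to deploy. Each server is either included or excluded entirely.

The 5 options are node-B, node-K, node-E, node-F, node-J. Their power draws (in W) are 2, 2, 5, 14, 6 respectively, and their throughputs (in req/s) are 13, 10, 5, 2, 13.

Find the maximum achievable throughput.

This is a 0-1 knapsack instance.
Allowing fractional choices, the relaxed optimum would be about 41.4, but servers are indivisible.
node-B + node-E + node-J: power draw 2 + 5 + 6 = 13 ≤ 18, throughput 13 + 5 + 13 = 31.
node-B + node-K + node-E + node-J: power draw 2 + 2 + 5 + 6 = 15 ≤ 18, throughput 13 + 10 + 5 + 13 = 41.
node-B + node-K + node-J: power draw 2 + 2 + 6 = 10 ≤ 18, throughput 13 + 10 + 13 = 36.
Best is node-B, node-K, node-E, and node-J with total throughput 41.

41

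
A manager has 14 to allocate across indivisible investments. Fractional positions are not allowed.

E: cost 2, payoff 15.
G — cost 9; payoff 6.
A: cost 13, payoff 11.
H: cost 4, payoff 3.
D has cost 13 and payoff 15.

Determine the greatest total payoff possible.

Allowing fractional choices, the relaxed optimum would be about 28.8, but investments are indivisible.
E: cost 2 ≤ 14, payoff 15.
E + H: cost 2 + 4 = 6 ≤ 14, payoff 15 + 3 = 18.
E + G: cost 2 + 9 = 11 ≤ 14, payoff 15 + 6 = 21.
Best is E and G with total payoff 21.

21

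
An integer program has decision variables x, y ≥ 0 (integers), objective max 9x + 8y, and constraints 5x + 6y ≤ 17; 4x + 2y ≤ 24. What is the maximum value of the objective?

(x,y)=(3,0): 5·3+6·0=15≤17, 4·3+2·0=12≤24, objective 27.
(x,y)=(2,1): 5·2+6·1=16≤17, 4·2+2·1=10≤24, objective 26.
Maximum is 27 at (x,y)=(3,0).

27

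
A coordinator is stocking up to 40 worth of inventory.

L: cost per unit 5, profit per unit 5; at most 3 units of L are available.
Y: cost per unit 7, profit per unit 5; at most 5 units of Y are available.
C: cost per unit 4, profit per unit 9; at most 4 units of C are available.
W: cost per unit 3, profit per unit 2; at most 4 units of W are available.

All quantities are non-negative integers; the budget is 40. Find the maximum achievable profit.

This is a bounded integer knapsack.
C has the best ratio (9/4); taking only C gives at most 4×9 = 36 (stopped by the supply cap of 4).
Mixing does better — 3×L, 4×C, and 3×W: cost 40 ≤ 40, profit 3·5 + 4·9 + 3·2 = 57.

57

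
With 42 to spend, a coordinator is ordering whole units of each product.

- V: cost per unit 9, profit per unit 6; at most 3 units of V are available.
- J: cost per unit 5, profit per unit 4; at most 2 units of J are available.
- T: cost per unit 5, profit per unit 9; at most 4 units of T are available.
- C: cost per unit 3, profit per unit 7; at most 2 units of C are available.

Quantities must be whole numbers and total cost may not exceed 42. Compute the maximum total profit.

This is a bounded integer knapsack.
C has the best ratio (7/3); taking only C gives at most 2×7 = 14 (stopped by the supply cap of 2).
Mixing does better — 1×V, 1×J, 4×T, and 2×C: cost 40 ≤ 42, profit 1·6 + 1·4 + 4·9 + 2·7 = 60.

60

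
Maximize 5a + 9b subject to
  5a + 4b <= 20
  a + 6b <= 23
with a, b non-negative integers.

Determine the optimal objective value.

Relaxing integrality, the LP optimum is 38.27 at (a,b) = (1.08, 3.65), which is not an integer point.
(a,b)=(1,3) is feasible, giving 32.
(a,b)=(2,2) is feasible, giving 28.
(a,b)=(0,3) is feasible, giving 27.
(a,b)=(1,2) is feasible, giving 23.
No feasible integer point exceeds 32.

32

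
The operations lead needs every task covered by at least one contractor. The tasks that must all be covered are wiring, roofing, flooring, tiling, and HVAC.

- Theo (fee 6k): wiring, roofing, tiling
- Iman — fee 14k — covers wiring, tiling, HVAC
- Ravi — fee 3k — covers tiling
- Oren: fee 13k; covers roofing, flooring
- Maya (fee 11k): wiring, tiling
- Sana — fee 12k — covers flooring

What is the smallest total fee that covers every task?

The greedy cost-per-new-task heuristic would pick Theo, Sana, and Iman for 32, but a cheaper cover exists.
Choose Iman and Oren: together they cover wiring, roofing, flooring, tiling, HVAC — every task.
Total fee: 14 + 13 = 27.
No cover costs less than 27.

27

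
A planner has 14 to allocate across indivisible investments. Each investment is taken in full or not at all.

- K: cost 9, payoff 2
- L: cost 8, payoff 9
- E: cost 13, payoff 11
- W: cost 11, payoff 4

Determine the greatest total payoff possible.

11

Take E: cost 13 ≤ 14, payoff 11.
No other feasible combination does better.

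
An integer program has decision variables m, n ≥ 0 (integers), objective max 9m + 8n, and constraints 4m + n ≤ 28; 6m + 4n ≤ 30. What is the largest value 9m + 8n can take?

57

(m,n)=(1,6) is feasible, giving 57.
(m,n)=(0,7) is feasible, giving 56.
(m,n)=(1,5) is feasible, giving 49.
No feasible integer point exceeds 57.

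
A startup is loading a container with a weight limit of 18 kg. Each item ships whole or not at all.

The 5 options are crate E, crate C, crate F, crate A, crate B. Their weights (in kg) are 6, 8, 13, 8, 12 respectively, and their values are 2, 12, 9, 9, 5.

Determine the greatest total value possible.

Treat it as a binary knapsack problem.
Take crate C and crate A: weight 8 + 8 = 16 ≤ 18, value 12 + 9 = 21.
No other feasible combination does better.

21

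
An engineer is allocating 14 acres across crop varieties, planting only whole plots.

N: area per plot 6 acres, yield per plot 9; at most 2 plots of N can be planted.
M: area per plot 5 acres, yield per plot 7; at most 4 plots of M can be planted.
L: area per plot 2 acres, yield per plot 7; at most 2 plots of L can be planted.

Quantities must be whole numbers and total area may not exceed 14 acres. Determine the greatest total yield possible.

2×M and 2×L: area 14 ≤ 14, yield 2·7 + 2·7 = 28.
2×N and 1×L: area 14 ≤ 14, yield 2·9 + 1·7 = 25.
Best is 28.

28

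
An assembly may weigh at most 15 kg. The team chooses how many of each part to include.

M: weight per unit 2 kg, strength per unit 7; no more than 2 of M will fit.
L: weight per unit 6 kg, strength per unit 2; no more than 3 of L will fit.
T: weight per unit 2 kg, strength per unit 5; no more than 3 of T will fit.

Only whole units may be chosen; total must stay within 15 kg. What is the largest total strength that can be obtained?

Take 2×M and 3×T: weight 10 ≤ 15, strength 2·7 + 3·5 = 29.
M has the best ratio (7/2) and is taken to its limit of 2; remaining capacity is filled optimally with the others.

29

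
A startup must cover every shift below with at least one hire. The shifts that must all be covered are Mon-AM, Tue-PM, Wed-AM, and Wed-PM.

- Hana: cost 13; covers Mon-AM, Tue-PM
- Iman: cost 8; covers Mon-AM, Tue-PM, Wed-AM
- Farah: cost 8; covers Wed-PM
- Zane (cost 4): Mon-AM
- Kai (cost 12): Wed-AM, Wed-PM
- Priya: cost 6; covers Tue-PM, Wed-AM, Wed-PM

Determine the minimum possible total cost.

10

Choose Zane and Priya: together they cover Mon-AM, Tue-PM, Wed-AM, Wed-PM — every shift.
Total cost: 4 + 6 = 10.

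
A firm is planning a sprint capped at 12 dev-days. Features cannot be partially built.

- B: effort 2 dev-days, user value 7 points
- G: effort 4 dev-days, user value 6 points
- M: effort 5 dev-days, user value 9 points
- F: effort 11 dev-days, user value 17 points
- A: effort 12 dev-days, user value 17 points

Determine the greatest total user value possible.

B + G + M: effort 2 + 4 + 5 = 11 ≤ 12, user value 7 + 6 + 9 = 22.
F: effort 11 ≤ 12, user value 17.
A: effort 12 ≤ 12, user value 17.
Best is B, G, and M with total user value 22.

22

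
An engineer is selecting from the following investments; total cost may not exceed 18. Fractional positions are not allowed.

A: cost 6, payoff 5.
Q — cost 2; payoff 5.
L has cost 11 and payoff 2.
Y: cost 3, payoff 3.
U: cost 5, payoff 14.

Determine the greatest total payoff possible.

27

A + Q + Y + U: cost 6 + 2 + 3 + 5 = 16 ≤ 18, payoff 5 + 5 + 3 + 14 = 27.
A + Q + U: cost 6 + 2 + 5 = 13 ≤ 18, payoff 5 + 5 + 14 = 24.
Q + Y + U: cost 2 + 3 + 5 = 10 ≤ 18, payoff 5 + 3 + 14 = 22.
Best is A, Q, Y, and U with total payoff 27.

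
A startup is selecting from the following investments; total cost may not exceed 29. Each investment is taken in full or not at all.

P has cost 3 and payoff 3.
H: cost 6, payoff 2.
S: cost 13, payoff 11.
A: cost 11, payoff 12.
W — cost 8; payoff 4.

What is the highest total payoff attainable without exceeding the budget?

S + A: cost 13 + 11 = 24 ≤ 29, payoff 11 + 12 = 23.
P + S + A: cost 3 + 13 + 11 = 27 ≤ 29, payoff 3 + 11 + 12 = 26.
Best is P, S, and A with total payoff 26.

26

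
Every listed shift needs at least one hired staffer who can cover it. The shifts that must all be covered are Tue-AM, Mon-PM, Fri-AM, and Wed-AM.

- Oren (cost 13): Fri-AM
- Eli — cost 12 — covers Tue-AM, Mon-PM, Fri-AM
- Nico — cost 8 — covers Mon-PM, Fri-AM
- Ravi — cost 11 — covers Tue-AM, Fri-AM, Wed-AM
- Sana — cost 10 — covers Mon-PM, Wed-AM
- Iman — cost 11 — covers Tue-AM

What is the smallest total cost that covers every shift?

19

This is a weighted set-cover instance.
Choose Nico and Ravi: together they cover Tue-AM, Mon-PM, Fri-AM, Wed-AM — every shift.
Total cost: 8 + 11 = 19.
No cover costs less than 19.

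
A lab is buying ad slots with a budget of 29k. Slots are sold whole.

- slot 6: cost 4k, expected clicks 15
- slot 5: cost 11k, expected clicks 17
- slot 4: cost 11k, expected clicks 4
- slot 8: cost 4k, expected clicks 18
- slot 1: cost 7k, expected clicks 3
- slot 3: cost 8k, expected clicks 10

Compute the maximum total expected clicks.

60

Take slot 6, slot 5, slot 8, and slot 3: cost 4 + 11 + 4 + 8 = 27 ≤ 29, expected clicks 15 + 17 + 18 + 10 = 60.
No other feasible combination does better.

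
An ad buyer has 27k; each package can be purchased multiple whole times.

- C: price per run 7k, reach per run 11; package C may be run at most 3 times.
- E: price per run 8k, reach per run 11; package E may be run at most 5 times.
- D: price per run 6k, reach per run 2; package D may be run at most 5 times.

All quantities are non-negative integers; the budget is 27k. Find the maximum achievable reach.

C has the best ratio (11/7); taking only C gives at most 3×11 = 33 (stopped by the price limit).
Mixing does better — 3×C and 1×D: price 27 ≤ 27, reach 3·11 + 1·2 = 35.

35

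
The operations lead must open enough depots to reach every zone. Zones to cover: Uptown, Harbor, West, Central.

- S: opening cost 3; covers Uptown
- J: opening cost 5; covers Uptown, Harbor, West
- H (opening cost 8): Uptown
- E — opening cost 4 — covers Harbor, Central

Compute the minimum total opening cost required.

Choose J and E: together they cover Uptown, Harbor, West, Central — every zone.
Total opening cost: 5 + 4 = 9.

9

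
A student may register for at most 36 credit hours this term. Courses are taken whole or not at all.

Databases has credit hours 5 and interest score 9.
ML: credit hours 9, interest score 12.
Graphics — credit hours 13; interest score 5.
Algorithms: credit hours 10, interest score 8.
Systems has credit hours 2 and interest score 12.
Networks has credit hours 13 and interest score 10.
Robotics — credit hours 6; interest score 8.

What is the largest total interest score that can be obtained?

Allowing fractional choices, the relaxed optimum would be about 52.1, but courses are indivisible.
Databases + Algorithms + Systems + Networks + Robotics: credit hours 5 + 10 + 2 + 13 + 6 = 36 ≤ 36, interest score 9 + 8 + 12 + 10 + 8 = 47.
Databases + ML + Algorithms + Systems + Robotics: credit hours 5 + 9 + 10 + 2 + 6 = 32 ≤ 36, interest score 9 + 12 + 8 + 12 + 8 = 49.
Databases + ML + Systems + Networks + Robotics: credit hours 5 + 9 + 2 + 13 + 6 = 35 ≤ 36, interest score 9 + 12 + 12 + 10 + 8 = 51.
Best is Databases, ML, Systems, Networks, and Robotics with total interest score 51.

51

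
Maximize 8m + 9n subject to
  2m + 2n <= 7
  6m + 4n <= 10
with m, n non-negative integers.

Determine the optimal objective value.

Relaxing integrality, the LP optimum is 22.50 at (m,n) = (0, 2.5), which is not an integer point.
(m,n)=(0,2): 2·0+2·2=4≤7, 6·0+4·2=8≤10, objective 18.
(m,n)=(1,1): 2·1+2·1=4≤7, 6·1+4·1=10≤10, objective 17.
No feasible integer point exceeds 18.

18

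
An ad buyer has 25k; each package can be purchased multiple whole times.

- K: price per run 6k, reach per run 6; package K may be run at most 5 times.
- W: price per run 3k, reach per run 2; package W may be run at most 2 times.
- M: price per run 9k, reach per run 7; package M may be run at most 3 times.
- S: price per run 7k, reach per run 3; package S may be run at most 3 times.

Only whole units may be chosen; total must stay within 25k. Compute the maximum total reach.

K has the best ratio (6/6); taking only K gives at most 4×6 = 24 (stopped by the price limit).
Optimal: 4×K: price 24 ≤ 25, reach 4·6 = 24.

24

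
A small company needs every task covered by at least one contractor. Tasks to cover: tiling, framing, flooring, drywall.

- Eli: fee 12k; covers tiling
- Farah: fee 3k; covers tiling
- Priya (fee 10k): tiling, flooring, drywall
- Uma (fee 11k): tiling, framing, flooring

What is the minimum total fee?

This is an integer covering problem.
The greedy cost-per-new-task heuristic would pick Farah, Priya, and Uma for 24, but a cheaper cover exists.
Choose Priya and Uma: together they cover tiling, framing, flooring, drywall — every task.
Total fee: 10 + 11 = 21.
No cover costs less than 21.

21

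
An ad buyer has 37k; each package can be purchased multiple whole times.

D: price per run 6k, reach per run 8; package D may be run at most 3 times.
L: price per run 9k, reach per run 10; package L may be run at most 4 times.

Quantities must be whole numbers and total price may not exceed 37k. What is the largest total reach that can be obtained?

Take 3×D and 2×L: price 36 ≤ 37, reach 3·8 + 2·10 = 44.
D has the best ratio (8/6) and is taken to its limit of 3; remaining capacity is filled optimally with the others.

44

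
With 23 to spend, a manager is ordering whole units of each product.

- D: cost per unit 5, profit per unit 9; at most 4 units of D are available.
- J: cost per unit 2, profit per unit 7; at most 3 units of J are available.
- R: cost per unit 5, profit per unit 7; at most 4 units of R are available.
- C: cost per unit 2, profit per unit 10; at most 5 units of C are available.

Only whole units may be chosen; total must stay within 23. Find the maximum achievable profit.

80

1×D, 3×J, and 5×C: cost 21 ≤ 23, profit 1·9 + 3·7 + 5·10 = 80.
3×J, 1×R, and 5×C: cost 21 ≤ 23, profit 3·7 + 1·7 + 5·10 = 78.
Best is 80.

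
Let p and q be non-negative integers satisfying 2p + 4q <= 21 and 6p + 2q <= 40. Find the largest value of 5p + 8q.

46

(p,q)=(6,2): 2·6+4·2=20≤21, 6·6+2·2=40≤40, objective 46.
(p,q)=(4,3): 2·4+4·3=20≤21, 6·4+2·3=30≤40, objective 44.
(p,q)=(5,2): 2·5+4·2=18≤21, 6·5+2·2=34≤40, objective 41.
(p,q)=(6,1): 2·6+4·1=16≤21, 6·6+2·1=38≤40, objective 38.
The best lattice point is (6,2), giving 46.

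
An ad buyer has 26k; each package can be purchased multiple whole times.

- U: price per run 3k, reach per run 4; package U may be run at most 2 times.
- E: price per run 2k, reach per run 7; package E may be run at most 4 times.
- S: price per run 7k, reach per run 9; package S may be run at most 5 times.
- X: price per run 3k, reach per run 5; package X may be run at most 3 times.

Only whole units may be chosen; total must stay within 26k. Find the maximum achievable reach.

52

4×E, 1×S, and 3×X: price 24 ≤ 26, reach 4·7 + 1·9 + 3·5 = 52.
4×E, 2×S, and 1×X: price 25 ≤ 26, reach 4·7 + 2·9 + 1·5 = 51.
Best is 52.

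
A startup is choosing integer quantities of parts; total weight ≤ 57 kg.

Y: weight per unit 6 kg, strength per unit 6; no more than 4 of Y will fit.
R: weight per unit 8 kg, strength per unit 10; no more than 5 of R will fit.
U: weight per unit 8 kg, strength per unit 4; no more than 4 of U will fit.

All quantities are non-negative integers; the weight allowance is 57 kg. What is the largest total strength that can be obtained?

64

Take 4×Y and 4×R: weight 56 ≤ 57, strength 4·6 + 4·10 = 64.
No other integer combination yields more.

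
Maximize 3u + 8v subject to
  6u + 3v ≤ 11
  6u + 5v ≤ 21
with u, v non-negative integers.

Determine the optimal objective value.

24

(u,v)=(0,3) is feasible, giving 24.
(u,v)=(0,2) is feasible, giving 16.
No feasible integer point exceeds 24.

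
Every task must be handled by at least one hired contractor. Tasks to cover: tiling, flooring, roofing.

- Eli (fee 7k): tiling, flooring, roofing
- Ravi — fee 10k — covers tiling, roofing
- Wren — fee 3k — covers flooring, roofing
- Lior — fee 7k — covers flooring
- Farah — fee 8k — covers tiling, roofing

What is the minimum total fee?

This is a weighted set-cover instance.
The greedy cost-per-new-task heuristic would pick Wren and Eli for 10, but a cheaper cover exists.
Eli alone covers tiling, flooring, roofing — every task.
Total fee: 7.
No cover costs less than 7.

7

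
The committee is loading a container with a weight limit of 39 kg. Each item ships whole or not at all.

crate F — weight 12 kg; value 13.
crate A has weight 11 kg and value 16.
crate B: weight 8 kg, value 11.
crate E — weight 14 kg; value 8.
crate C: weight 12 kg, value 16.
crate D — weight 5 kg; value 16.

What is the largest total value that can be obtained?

59

This is an integer program with binary decision variables.
Allowing fractional choices, the relaxed optimum would be about 62.2, but items are indivisible.
crate A + crate B + crate C + crate D: weight 11 + 8 + 12 + 5 = 36 ≤ 39, value 16 + 11 + 16 + 16 = 59.
crate F + crate A + crate B + crate D: weight 12 + 11 + 8 + 5 = 36 ≤ 39, value 13 + 16 + 11 + 16 = 56.
crate F + crate B + crate C + crate D: weight 12 + 8 + 12 + 5 = 37 ≤ 39, value 13 + 11 + 16 + 16 = 56.
Best is crate A, crate B, crate C, and crate D with total value 59.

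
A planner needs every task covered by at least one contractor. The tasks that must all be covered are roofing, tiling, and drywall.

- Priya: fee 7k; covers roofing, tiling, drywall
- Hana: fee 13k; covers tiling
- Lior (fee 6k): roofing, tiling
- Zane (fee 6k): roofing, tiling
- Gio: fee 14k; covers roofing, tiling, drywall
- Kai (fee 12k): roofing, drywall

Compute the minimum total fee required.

This is an integer covering problem.
Priya alone covers roofing, tiling, drywall — every task.
Total fee: 7.

7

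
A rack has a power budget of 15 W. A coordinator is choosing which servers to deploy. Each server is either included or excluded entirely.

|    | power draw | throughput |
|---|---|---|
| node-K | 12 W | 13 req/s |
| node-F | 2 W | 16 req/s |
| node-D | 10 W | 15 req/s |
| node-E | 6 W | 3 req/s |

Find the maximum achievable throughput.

Treat it as a binary knapsack problem.
Take node-F and node-D: power draw 2 + 10 = 12 ≤ 15, throughput 16 + 15 = 31.
No other feasible combination does better.

31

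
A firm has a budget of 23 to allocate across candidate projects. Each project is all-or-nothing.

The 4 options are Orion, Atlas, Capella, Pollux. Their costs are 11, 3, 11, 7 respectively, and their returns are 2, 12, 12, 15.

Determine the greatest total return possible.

This is an integer program with binary decision variables.
Allowing fractional choices, the relaxed optimum would be about 39.4, but projects are indivisible.
Atlas + Pollux: cost 3 + 7 = 10 ≤ 23, return 12 + 15 = 27.
Atlas + Capella + Pollux: cost 3 + 11 + 7 = 21 ≤ 23, return 12 + 12 + 15 = 39.
Orion + Atlas + Pollux: cost 11 + 3 + 7 = 21 ≤ 23, return 2 + 12 + 15 = 29.
Best is Atlas, Capella, and Pollux with total return 39.

39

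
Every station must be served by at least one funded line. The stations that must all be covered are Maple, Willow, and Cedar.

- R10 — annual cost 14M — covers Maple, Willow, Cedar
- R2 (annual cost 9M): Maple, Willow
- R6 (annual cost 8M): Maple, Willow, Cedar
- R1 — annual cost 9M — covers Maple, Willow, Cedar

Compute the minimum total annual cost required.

R6 alone covers Maple, Willow, Cedar — every station.
Total annual cost: 8.
No cover costs less than 8.

8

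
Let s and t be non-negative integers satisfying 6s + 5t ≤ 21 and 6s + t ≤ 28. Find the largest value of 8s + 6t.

26

Relaxing integrality, the LP optimum is 28.00 at (s,t) = (3.5, 0), which is not an integer point.
(s,t)=(1,3): 6·1+5·3=21≤21, 6·1+1·3=9≤28, objective 26.
(s,t)=(0,4): 6·0+5·4=20≤21, 6·0+1·4=4≤28, objective 24.
Maximum is 26 at (s,t)=(1,3).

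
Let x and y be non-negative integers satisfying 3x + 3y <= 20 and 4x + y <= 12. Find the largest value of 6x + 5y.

32

The continuous relaxation peaks at (1.78, 4.89) with value 35.11; rounding to a feasible lattice point costs some objective.
(x,y)=(2,4): 3·2+3·4=18≤20, 4·2+1·4=12≤12, objective 32.
(x,y)=(1,5): 3·1+3·5=18≤20, 4·1+1·5=9≤12, objective 31.
(x,y)=(2,3): 3·2+3·3=15≤20, 4·2+1·3=11≤12, objective 27.
(x,y)=(1,4): 3·1+3·4=15≤20, 4·1+1·4=8≤12, objective 26.
No feasible integer point exceeds 32.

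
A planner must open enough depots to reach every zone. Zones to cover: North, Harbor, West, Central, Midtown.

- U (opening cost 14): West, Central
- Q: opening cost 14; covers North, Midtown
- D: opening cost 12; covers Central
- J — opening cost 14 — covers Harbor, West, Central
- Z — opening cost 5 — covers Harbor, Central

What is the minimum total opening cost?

The greedy cost-per-new-zone heuristic would pick Z, Q, and U for 33, but a cheaper cover exists.
Choose Q and J: together they cover North, Harbor, West, Central, Midtown — every zone.
Total opening cost: 14 + 14 = 28.
No cover costs less than 28.

28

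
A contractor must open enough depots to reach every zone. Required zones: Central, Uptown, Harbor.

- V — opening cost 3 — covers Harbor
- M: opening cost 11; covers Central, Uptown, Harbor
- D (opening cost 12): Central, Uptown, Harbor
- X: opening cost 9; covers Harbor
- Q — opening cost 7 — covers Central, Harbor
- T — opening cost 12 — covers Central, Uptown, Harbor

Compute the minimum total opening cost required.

This is an integer covering problem.
The greedy cost-per-new-zone heuristic would pick V and M for 14, but a cheaper cover exists.
M alone covers Central, Uptown, Harbor — every zone.
Total opening cost: 11.
No cover costs less than 11.

11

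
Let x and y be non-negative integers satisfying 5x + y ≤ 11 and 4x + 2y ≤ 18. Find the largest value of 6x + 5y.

45

(x,y)=(0,9) is feasible, giving 45.
(x,y)=(0,8) is feasible, giving 40.
Maximum is 45 at (x,y)=(0,9).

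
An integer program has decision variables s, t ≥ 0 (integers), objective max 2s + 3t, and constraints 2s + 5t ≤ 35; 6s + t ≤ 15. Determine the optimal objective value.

(s,t)=(0,7): 2·0+5·7=35≤35, 6·0+1·7=7≤15, objective 21.
(s,t)=(1,6): 2·1+5·6=32≤35, 6·1+1·6=12≤15, objective 20.
No feasible integer point exceeds 21.

21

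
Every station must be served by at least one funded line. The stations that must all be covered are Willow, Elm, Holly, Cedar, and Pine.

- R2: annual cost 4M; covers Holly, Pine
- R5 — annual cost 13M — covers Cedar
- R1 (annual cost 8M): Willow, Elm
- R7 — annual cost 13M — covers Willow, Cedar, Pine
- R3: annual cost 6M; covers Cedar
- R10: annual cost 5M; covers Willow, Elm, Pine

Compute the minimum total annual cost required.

15

Choose R2, R3, and R10: together they cover Willow, Elm, Holly, Cedar, Pine — every station.
Total annual cost: 4 + 6 + 5 = 15.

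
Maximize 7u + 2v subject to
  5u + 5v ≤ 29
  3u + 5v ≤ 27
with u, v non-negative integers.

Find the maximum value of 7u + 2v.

35

Relaxing integrality, the LP optimum is 40.60 at (u,v) = (5.8, 0), which is not an integer point.
(u,v)=(5,0): 5·5+5·0=25≤29, 3·5+5·0=15≤27, objective 35.
(u,v)=(4,1): 5·4+5·1=25≤29, 3·4+5·1=17≤27, objective 30.
(u,v)=(4,0): 5·4+5·0=20≤29, 3·4+5·0=12≤27, objective 28.
No feasible integer point exceeds 35.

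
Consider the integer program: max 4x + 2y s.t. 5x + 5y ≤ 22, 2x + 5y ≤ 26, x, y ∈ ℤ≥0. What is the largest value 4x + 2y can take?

16

Relaxing integrality, the LP optimum is 17.60 at (x,y) = (4.4, 0), which is not an integer point.
(x,y)=(4,0): 5·4+5·0=20≤22, 2·4+5·0=8≤26, objective 16.
(x,y)=(3,1): 5·3+5·1=20≤22, 2·3+5·1=11≤26, objective 14.
(x,y)=(3,0): 5·3+5·0=15≤22, 2·3+5·0=6≤26, objective 12.
No feasible integer point exceeds 16.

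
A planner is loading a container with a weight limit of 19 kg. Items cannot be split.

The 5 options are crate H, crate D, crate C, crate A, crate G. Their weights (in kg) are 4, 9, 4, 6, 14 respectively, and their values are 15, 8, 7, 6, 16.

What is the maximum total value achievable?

31

Allowing fractional choices, the relaxed optimum would be about 34.6, but items are indivisible.
crate H + crate G: weight 4 + 14 = 18 ≤ 19, value 15 + 16 = 31.
crate H + crate D + crate C: weight 4 + 9 + 4 = 17 ≤ 19, value 15 + 8 + 7 = 30.
crate H + crate D + crate A: weight 4 + 9 + 6 = 19 ≤ 19, value 15 + 8 + 6 = 29.
Best is crate H and crate G with total value 31.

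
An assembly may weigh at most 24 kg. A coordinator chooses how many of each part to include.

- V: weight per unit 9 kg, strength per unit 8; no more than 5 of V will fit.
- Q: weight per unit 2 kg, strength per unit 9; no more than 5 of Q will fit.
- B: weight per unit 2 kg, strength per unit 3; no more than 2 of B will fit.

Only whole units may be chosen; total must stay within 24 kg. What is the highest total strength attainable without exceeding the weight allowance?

Q has the best ratio (9/2); taking only Q gives at most 5×9 = 45 (stopped by the supply cap of 5).
Mixing does better — 1×V, 5×Q, and 2×B: weight 23 ≤ 24, strength 1·8 + 5·9 + 2·3 = 59.

59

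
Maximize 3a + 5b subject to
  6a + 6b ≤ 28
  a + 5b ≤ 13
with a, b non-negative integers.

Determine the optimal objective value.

The continuous relaxation peaks at (2.58, 2.08) with value 18.17; rounding to a feasible lattice point costs some objective.
(a,b)=(2,2): 6·2+6·2=24≤28, 1·2+5·2=12≤13, objective 16.
(a,b)=(3,1): 6·3+6·1=24≤28, 1·3+5·1=8≤13, objective 14.
No feasible integer point exceeds 16.

16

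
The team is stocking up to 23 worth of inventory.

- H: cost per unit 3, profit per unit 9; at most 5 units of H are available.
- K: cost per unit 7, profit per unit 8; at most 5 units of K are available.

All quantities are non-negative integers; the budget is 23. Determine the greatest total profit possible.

Take 5×H and 1×K: cost 22 ≤ 23, profit 5·9 + 1·8 = 53.
H has the best ratio (9/3) and is taken to its limit of 5; remaining capacity is filled optimally with the others.

53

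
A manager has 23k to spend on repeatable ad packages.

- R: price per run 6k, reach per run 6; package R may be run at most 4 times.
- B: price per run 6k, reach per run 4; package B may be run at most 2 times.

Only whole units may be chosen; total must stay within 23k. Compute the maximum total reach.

R has the best ratio (6/6); taking only R gives at most 3×6 = 18 (stopped by the price limit).
Optimal: 3×R: price 18 ≤ 23, reach 3·6 = 18.

18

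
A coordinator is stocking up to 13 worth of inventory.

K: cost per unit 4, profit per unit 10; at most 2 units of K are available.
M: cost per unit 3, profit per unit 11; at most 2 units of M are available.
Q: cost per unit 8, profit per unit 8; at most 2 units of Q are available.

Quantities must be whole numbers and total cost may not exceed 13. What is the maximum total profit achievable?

M has the best ratio (11/3); taking only M gives at most 2×11 = 22 (stopped by the supply cap of 2).
Mixing does better — 1×K and 2×M: cost 10 ≤ 13, profit 1·10 + 2·11 = 32.

32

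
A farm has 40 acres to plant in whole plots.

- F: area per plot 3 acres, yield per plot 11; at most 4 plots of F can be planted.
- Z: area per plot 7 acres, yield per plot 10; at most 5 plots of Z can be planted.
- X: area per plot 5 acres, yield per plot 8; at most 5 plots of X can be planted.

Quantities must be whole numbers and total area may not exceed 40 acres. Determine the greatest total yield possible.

This is a bounded integer knapsack.
F has the best ratio (11/3); taking only F gives at most 4×11 = 44 (stopped by the supply cap of 4).
Mixing does better — 4×F, 1×Z, and 4×X: area 39 ≤ 40, yield 4·11 + 1·10 + 4·8 = 86.

86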